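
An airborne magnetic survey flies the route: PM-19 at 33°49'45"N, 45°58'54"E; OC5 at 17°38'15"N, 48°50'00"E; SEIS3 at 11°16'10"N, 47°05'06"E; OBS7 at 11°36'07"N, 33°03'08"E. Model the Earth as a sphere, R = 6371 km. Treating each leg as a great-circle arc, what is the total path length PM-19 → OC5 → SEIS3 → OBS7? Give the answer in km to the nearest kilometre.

PM-19: φ = +33.82917°, λ = +45.98167°
OC5: φ = +17.63750°, λ = +48.83333°
SEIS3: φ = +11.26944°, λ = +47.08500°
OBS7: φ = +11.60194°, λ = +33.05222°
PM-19→OC5: c = 0.286092 rad, d = 1822.69 km
OC5→SEIS3: c = 0.115000 rad, d = 732.66 km
SEIS3→OBS7: c = 0.240102 rad, d = 1529.69 km
Total = 1822.69 + 732.66 + 1529.69 = 4085.05 km

4085 km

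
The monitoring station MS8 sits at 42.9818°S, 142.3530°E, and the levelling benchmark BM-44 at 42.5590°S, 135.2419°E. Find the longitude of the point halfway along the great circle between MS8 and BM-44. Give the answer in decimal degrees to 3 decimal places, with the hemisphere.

Bx = cos φ₂ cos Δλ = 0.730915,  By = cos φ₂ sin Δλ = -0.091184
φₘ = atan2(sin φ₁ + sin φ₂, √((cos φ₁ + Bx)² + By²)) = -42.82543°
λₘ = λ₁ + atan2(By, cos φ₁ + Bx) = 138.78530°

138.785°E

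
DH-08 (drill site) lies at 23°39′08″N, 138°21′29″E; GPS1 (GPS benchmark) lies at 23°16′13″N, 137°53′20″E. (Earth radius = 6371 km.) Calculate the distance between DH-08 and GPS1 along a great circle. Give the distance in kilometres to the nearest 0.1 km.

64.0 km

DH-08: φ = +23.65222°, λ = +138.35806°
GPS1: φ = +23.27028°, λ = +137.88889°
Δφ = -0.3819°,  Δλ = -0.4692°
a = sin²(Δφ/2) + cos φ₁ cos φ₂ sin²(Δλ/2) = 0.000025
c = 2·arcsin(√a) = 0.010043 rad = 0.5754°
d = R·c = 6371 × 0.010043 = 64.0 km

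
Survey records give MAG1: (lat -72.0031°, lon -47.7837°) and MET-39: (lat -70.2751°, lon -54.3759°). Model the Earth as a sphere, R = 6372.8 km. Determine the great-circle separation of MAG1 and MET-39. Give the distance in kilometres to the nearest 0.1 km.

304.9 km

Δφ = 1.7280°,  Δλ = -6.5922°
a = sin²(Δφ/2) + cos φ₁ cos φ₂ sin²(Δλ/2) = 0.000572
c = 2·arcsin(√a) = 0.047842 rad = 2.7411°
d = R·c = 6372.8 × 0.047842 = 304.9 km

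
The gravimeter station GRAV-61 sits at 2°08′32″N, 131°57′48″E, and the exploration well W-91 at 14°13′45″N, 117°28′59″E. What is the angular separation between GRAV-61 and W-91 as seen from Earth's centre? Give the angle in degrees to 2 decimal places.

GRAV-61: φ = +2.14222°, λ = +131.96333°
W-91: φ = +14.22917°, λ = +117.48306°
Δφ = 12.0869°,  Δλ = -14.4803°
a = sin²(Δφ/2) + cos φ₁ cos φ₂ sin²(Δλ/2) = 0.026470
c = 2·arcsin(√a) = 0.326842 rad = 18.7267°

18.73°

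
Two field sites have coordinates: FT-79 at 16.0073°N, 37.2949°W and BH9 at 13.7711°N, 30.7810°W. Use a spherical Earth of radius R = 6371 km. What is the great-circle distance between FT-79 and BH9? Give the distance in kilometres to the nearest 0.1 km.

742.8 km

Δφ = -2.2362°,  Δλ = 6.5139°
a = sin²(Δφ/2) + cos φ₁ cos φ₂ sin²(Δλ/2) = 0.003394
c = 2·arcsin(√a) = 0.116586 rad = 6.6799°
d = R·c = 6371 × 0.116586 = 742.8 km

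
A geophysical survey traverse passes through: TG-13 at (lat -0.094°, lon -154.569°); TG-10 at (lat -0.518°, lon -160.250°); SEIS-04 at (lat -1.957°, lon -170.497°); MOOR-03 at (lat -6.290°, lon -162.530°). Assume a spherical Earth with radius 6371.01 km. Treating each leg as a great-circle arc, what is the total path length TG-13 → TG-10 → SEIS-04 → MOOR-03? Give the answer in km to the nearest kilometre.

2790 km

TG-13→TG-10: c = 0.099426 rad, d = 633.45 km
TG-10→SEIS-04: c = 0.180553 rad, d = 1150.30 km
SEIS-04→MOOR-03: c = 0.157939 rad, d = 1006.23 km
Total = 633.45 + 1150.30 + 1006.23 = 2789.98 km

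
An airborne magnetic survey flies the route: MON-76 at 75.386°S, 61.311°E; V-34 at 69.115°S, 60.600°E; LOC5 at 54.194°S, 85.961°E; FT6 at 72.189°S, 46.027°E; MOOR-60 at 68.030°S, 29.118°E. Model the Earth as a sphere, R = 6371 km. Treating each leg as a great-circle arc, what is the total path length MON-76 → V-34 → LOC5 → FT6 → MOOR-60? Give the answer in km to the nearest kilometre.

MON-76→V-34: c = 0.109513 rad, d = 697.71 km
V-34→LOC5: c = 0.329569 rad, d = 2099.69 km
LOC5→FT6: c = 0.429079 rad, d = 2733.66 km
FT6→MOOR-60: c = 0.123209 rad, d = 784.97 km
Total = 697.71 + 2099.69 + 2733.66 + 784.97 = 6316.02 km

6316 km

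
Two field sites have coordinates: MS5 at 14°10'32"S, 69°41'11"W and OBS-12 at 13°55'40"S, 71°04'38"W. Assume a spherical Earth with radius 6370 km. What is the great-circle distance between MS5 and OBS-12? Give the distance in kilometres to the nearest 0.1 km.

152.5 km

MS5: φ = -14.17556°, λ = -69.68639°
OBS-12: φ = -13.92778°, λ = -71.07722°
Δφ = 0.2478°,  Δλ = -1.3908°
a = sin²(Δφ/2) + cos φ₁ cos φ₂ sin²(Δλ/2) = 0.000143
c = 2·arcsin(√a) = 0.023942 rad = 1.3718°
d = R·c = 6370 × 0.023942 = 152.5 km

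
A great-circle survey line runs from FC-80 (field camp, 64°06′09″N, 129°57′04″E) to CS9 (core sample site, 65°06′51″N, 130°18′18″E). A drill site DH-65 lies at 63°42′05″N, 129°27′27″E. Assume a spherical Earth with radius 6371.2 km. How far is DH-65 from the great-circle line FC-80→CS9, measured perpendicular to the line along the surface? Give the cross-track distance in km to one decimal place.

FC-80: φ = +64.10250°, λ = +129.95111°
CS9: φ = +65.11417°, λ = +130.30500°
DH-65: φ = +63.70139°, λ = +129.45750°
δ₁₃ = central angle FC-80→DH-65 = 0.007961 rad  (haversine)
θ₁₃ = bearing FC-80→DH-65 = 208.651°,  θ₁₂ = bearing FC-80→CS9 = 8.371°
dₓₜ = R·arcsin(sin δ₁₃ · sin(θ₁₃ − θ₁₂)) = 6371.2·arcsin(0.00796·sin(200.280°)) = -17.579 km
|dₓₜ| = 17.579 km

17.6 km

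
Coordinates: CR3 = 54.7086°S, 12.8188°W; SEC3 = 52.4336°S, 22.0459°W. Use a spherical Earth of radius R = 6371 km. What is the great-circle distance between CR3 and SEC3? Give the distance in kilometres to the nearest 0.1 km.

Δφ = 2.2750°,  Δλ = -9.2271°
a = sin²(Δφ/2) + cos φ₁ cos φ₂ sin²(Δλ/2) = 0.002673
c = 2·arcsin(√a) = 0.103447 rad = 5.9271°
d = R·c = 6371 × 0.103447 = 659.1 km

659.1 km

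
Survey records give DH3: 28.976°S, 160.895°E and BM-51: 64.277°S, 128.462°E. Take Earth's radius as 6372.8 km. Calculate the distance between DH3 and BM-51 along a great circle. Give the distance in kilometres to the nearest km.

Δφ = -35.3010°,  Δλ = -32.4330°
a = sin²(Δφ/2) + cos φ₁ cos φ₂ sin²(Δλ/2) = 0.121549
c = 2·arcsin(√a) = 0.712235 rad = 40.8081°
d = R·c = 6372.8 × 0.712235 = 4538.9 km

4539 km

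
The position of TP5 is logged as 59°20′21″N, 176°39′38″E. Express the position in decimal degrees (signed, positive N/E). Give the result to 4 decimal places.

lat: 59.3392° N → +59.3392°
lon: 176.6606° E → +176.6606°

+59.3392°, +176.6606°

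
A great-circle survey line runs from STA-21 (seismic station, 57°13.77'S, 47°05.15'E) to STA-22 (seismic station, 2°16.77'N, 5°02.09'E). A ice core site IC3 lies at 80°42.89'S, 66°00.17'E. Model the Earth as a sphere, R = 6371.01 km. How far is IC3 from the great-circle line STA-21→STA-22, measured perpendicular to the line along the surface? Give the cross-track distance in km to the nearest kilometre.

STA-21: φ = -57.22950°, λ = +47.08583°
STA-22: φ = +2.27950°, λ = +5.03483°
IC3: φ = -80.71483°, λ = +66.00283°
δ₁₃ = central angle STA-21→IC3 = 0.421576 rad  (haversine)
θ₁₃ = bearing STA-21→IC3 = 172.656°,  θ₁₂ = bearing STA-21→STA-22 = 313.960°
dₓₜ = R·arcsin(sin δ₁₃ · sin(θ₁₃ − θ₁₂)) = 6371.01·arcsin(0.40920·sin(-141.305°)) = -1648.171 km
|dₓₜ| = 1648.171 km

1648 km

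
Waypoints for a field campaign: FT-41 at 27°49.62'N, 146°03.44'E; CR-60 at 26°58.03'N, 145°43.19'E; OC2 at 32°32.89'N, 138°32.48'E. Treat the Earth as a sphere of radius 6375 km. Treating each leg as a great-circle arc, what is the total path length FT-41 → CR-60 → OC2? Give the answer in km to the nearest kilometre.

FT-41: φ = +27.82700°, λ = +146.05733°
CR-60: φ = +26.96717°, λ = +145.71983°
OC2: φ = +32.54817°, λ = +138.54133°
FT-41→CR-60: c = 0.015892 rad, d = 101.31 km
CR-60→OC2: c = 0.145931 rad, d = 930.31 km
Total = 101.31 + 930.31 = 1031.62 km

1032 km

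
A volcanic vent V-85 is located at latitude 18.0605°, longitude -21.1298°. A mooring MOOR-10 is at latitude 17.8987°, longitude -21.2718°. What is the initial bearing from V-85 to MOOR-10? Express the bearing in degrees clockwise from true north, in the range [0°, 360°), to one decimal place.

Δλ = -0.1420°
y = sin Δλ · cos φ₂ = -0.002358
x = cos φ₁ sin φ₂ − sin φ₁ cos φ₂ cos Δλ = -0.002823
θ = atan2(y, x) = -140.1240° → 219.8760° (mod 360°)

219.9°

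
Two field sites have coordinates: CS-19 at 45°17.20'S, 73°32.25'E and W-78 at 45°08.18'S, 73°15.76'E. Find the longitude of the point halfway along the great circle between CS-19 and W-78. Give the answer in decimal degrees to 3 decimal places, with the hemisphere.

CS-19: φ = -45.28667°, λ = +73.53750°
W-78: φ = -45.13633°, λ = +73.26267°
Bx = cos φ₂ cos Δλ = 0.705414,  By = cos φ₂ sin Δλ = -0.003384
φₘ = atan2(sin φ₁ + sin φ₂, √((cos φ₁ + Bx)² + By²)) = -45.21158°
λₘ = λ₁ + atan2(By, cos φ₁ + Bx) = 73.39990°

73.400°E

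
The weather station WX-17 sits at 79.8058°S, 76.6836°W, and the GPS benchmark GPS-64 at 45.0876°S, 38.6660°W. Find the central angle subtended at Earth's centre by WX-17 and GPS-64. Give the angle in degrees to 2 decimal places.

37.30°

Δφ = 34.7182°,  Δλ = 38.0176°
a = sin²(Δφ/2) + cos φ₁ cos φ₂ sin²(Δλ/2) = 0.102275
c = 2·arcsin(√a) = 0.651046 rad = 37.3022°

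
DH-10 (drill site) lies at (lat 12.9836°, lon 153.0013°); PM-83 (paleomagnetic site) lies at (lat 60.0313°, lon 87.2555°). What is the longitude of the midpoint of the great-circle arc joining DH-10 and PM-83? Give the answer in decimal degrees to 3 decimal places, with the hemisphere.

Bx = cos φ₂ cos Δλ = 0.205198,  By = cos φ₂ sin Δλ = -0.455435
φₘ = atan2(sin φ₁ + sin φ₂, √((cos φ₁ + Bx)² + By²)) = 40.78664°
λₘ = λ₁ + atan2(By, cos φ₁ + Bx) = 131.89064°

131.891°E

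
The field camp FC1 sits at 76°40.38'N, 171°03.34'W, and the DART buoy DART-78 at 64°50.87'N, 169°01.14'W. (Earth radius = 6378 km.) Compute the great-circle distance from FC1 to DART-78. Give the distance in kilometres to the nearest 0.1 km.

FC1: φ = +76.67300°, λ = -171.05567°
DART-78: φ = +64.84783°, λ = -169.01900°
Δφ = -11.8252°,  Δλ = 2.0367°
a = sin²(Δφ/2) + cos φ₁ cos φ₂ sin²(Δλ/2) = 0.010642
c = 2·arcsin(√a) = 0.206690 rad = 11.8425°
d = R·c = 6378 × 0.206690 = 1318.3 km

1318.3 km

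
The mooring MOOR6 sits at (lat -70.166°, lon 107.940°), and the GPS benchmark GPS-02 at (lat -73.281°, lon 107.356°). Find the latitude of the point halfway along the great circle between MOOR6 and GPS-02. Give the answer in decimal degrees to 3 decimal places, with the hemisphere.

71.724°S

Bx = cos φ₂ cos Δλ = 0.287663,  By = cos φ₂ sin Δλ = -0.002932
φₘ = atan2(sin φ₁ + sin φ₂, √((cos φ₁ + Bx)² + By²)) = -71.72372°
λₘ = λ₁ + atan2(By, cos φ₁ + Bx) = 107.67204°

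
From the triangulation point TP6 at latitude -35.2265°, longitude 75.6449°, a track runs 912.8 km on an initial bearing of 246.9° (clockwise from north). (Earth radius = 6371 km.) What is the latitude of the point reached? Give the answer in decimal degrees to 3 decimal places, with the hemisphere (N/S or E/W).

δ = d/R = 912.8/6371 = 0.143274 rad
φ₂ = arcsin(sin φ₁ cos δ + cos φ₁ sin δ cos θ)
   = arcsin(-0.57681·0.98975 + 0.81688·0.14278·-0.39234) = -38.07273°
λ₂ = λ₁ + atan2(sin θ sin δ cos φ₁, cos δ − sin φ₁ sin φ₂) = 66.04112°

38.073°S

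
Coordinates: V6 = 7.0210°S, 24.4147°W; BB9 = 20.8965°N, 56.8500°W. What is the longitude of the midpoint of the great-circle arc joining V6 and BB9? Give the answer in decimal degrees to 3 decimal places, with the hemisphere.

40.128°W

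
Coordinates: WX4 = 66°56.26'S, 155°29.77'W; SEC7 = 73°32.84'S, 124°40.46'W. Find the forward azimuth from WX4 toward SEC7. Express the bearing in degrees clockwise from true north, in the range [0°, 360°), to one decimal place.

136.3°

WX4: φ = -66.93767°, λ = -155.49617°
SEC7: φ = -73.54733°, λ = -124.67433°
Δλ = 30.8218°
y = sin Δλ · cos φ₂ = 0.145115
x = cos φ₁ sin φ₂ − sin φ₁ cos φ₂ cos Δλ = -0.151909
θ = atan2(y, x) = 136.3103° → 136.3103° (mod 360°)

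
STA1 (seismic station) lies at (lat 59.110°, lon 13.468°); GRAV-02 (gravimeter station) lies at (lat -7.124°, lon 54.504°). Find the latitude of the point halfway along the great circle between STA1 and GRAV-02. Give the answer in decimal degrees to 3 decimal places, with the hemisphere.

27.337°N

Bx = cos φ₂ cos Δλ = 0.748474,  By = cos φ₂ sin Δλ = 0.651465
φₘ = atan2(sin φ₁ + sin φ₂, √((cos φ₁ + Bx)² + By²)) = 27.33708°
λₘ = λ₁ + atan2(By, cos φ₁ + Bx) = 40.77400°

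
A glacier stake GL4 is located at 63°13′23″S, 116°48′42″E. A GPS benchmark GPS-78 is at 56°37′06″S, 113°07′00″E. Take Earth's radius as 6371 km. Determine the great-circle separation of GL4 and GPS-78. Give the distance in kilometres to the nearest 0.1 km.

762.4 km

GL4: φ = -63.22306°, λ = +116.81167°
GPS-78: φ = -56.61833°, λ = +113.11667°
Δφ = 6.6047°,  Δλ = -3.6950°
a = sin²(Δφ/2) + cos φ₁ cos φ₂ sin²(Δλ/2) = 0.003576
c = 2·arcsin(√a) = 0.119671 rad = 6.8566°
d = R·c = 6371 × 0.119671 = 762.4 km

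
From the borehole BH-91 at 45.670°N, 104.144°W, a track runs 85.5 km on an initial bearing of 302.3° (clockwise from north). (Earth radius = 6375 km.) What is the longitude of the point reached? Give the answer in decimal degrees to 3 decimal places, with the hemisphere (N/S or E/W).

δ = d/R = 85.5/6375 = 0.013412 rad
φ₂ = arcsin(sin φ₁ cos δ + cos φ₁ sin δ cos θ)
   = arcsin(0.71533·0.99991 + 0.69879·0.01341·0.53435) = 46.07681°
λ₂ = λ₁ + atan2(sin θ sin δ cos φ₁, cos δ − sin φ₁ sin φ₂) = -105.08035°

105.080°W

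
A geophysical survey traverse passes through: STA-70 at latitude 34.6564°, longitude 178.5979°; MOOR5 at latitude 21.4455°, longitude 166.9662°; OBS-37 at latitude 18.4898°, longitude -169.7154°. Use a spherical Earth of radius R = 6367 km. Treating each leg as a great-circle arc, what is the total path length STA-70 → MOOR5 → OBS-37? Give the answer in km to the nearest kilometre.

STA-70→MOOR5: c = 0.291505 rad, d = 1856.01 km
MOOR5→OBS-37: c = 0.385612 rad, d = 2455.19 km
Total = 1856.01 + 2455.19 = 4311.20 km

4311 km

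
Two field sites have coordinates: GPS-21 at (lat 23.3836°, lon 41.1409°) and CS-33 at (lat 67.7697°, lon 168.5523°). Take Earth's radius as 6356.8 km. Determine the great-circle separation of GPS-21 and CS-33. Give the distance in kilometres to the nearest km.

8987 km

Δφ = 44.3861°,  Δλ = 127.4114°
a = sin²(Δφ/2) + cos φ₁ cos φ₂ sin²(Δλ/2) = 0.421793
c = 2·arcsin(√a) = 1.413737 rad = 81.0012°
d = R·c = 6356.8 × 1.413737 = 8986.8 km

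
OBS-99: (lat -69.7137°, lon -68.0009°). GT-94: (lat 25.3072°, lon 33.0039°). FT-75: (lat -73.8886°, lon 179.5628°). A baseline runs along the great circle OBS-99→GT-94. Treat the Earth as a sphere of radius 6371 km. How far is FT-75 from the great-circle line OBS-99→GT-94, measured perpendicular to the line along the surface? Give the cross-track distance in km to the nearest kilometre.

δ₁₃ = central angle OBS-99→FT-75 = 0.526818 rad  (haversine)
θ₁₃ = bearing OBS-99→FT-75 = 210.674°,  θ₁₂ = bearing OBS-99→GT-94 = 90.882°
dₓₜ = R·arcsin(sin δ₁₃ · sin(θ₁₃ − θ₁₂)) = 6371·arcsin(0.50279·sin(119.793°)) = 2876.623 km
|dₓₜ| = 2876.623 km

2877 km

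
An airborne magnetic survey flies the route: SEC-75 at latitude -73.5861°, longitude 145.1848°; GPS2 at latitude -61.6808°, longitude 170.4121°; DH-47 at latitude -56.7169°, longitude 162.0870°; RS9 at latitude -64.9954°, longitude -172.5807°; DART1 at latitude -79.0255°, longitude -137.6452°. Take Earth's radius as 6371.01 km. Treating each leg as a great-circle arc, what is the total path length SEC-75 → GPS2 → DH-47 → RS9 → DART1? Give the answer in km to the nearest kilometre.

5938 km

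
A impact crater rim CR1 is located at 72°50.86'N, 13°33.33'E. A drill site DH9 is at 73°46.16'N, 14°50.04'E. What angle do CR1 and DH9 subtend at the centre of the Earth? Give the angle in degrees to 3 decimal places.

0.992°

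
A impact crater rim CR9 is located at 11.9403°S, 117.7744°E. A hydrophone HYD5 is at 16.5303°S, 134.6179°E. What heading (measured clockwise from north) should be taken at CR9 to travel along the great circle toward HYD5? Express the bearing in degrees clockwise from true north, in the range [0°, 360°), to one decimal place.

Δλ = 16.8435°
y = sin Δλ · cos φ₂ = 0.277783
x = cos φ₁ sin φ₂ − sin φ₁ cos φ₂ cos Δλ = -0.088534
θ = atan2(y, x) = 107.6779° → 107.6779° (mod 360°)

107.7°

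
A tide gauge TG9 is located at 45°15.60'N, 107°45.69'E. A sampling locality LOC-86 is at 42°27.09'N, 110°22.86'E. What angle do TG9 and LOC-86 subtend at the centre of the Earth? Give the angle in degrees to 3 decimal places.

3.384°

TG9: φ = +45.26000°, λ = +107.76150°
LOC-86: φ = +42.45150°, λ = +110.38100°
Δφ = -2.8085°,  Δλ = 2.6195°
a = sin²(Δφ/2) + cos φ₁ cos φ₂ sin²(Δλ/2) = 0.000872
c = 2·arcsin(√a) = 0.059065 rad = 3.3842°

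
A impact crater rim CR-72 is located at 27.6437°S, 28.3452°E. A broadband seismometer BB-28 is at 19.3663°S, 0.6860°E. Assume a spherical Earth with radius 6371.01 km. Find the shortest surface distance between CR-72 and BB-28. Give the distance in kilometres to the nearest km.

2959 km

Δφ = 8.2774°,  Δλ = -27.6592°
a = sin²(Δφ/2) + cos φ₁ cos φ₂ sin²(Δλ/2) = 0.052960
c = 2·arcsin(√a) = 0.464424 rad = 26.6096°
d = R·c = 6371.01 × 0.464424 = 2958.9 km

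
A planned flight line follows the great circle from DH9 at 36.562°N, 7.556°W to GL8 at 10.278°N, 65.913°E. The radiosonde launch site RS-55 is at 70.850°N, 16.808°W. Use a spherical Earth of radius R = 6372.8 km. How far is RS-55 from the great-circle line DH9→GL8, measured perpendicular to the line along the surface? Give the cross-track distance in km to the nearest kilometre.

3822 km

δ₁₃ = central angle DH9→RS-55 = 0.604496 rad  (haversine)
θ₁₃ = bearing DH9→RS-55 = 354.675°,  θ₁₂ = bearing DH9→GL8 = 91.425°
dₓₜ = R·arcsin(sin δ₁₃ · sin(θ₁₃ − θ₁₂)) = 6372.8·arcsin(0.56835·sin(263.251°)) = -3821.876 km
|dₓₜ| = 3821.876 km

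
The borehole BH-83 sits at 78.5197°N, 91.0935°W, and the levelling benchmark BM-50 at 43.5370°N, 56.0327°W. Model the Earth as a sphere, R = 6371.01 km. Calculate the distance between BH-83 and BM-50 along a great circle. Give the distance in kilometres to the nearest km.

4172 km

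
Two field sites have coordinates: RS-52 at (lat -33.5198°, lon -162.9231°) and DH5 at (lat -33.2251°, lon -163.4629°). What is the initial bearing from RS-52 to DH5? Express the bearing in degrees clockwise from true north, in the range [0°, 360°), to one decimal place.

Δλ = -0.5398°
y = sin Δλ · cos φ₂ = -0.007881
x = cos φ₁ sin φ₂ − sin φ₁ cos φ₂ cos Δλ = 0.005123
θ = atan2(y, x) = -56.9746° → 303.0254° (mod 360°)

303.0°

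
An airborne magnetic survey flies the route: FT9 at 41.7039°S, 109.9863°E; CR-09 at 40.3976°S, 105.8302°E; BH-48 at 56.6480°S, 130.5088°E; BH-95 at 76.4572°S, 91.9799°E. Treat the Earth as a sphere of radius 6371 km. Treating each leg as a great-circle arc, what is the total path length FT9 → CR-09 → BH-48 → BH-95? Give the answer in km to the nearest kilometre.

5594 km

FT9→CR-09: c = 0.059255 rad, d = 377.52 km
CR-09→BH-48: c = 0.398082 rad, d = 2536.18 km
BH-48→BH-95: c = 0.420712 rad, d = 2680.36 km
Total = 377.52 + 2536.18 + 2680.36 = 5594.06 km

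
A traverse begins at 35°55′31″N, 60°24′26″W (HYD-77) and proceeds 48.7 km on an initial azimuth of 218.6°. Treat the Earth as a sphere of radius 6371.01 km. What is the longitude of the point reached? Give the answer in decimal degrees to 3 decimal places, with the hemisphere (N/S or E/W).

HYD-77: φ = +35.92528°, λ = -60.40722°
δ = d/R = 48.7/6371.01 = 0.007644 rad
φ₂ = arcsin(sin φ₁ cos δ + cos φ₁ sin δ cos θ)
   = arcsin(0.58673·0.99997 + 0.80978·0.00764·-0.78152) = 35.58253°
λ₂ = λ₁ + atan2(sin θ sin δ cos φ₁, cos δ − sin φ₁ sin φ₂) = -60.74319°

60.743°W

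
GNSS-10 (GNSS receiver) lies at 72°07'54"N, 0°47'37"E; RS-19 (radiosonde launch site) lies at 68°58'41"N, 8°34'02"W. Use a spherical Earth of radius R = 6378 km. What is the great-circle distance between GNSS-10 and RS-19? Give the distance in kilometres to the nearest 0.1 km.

492.5 km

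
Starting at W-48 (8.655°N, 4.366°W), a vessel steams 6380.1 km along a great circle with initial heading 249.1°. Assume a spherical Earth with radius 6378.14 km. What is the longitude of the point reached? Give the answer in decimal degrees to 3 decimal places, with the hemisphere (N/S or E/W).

δ = d/R = 6380.1/6378.14 = 1.000307 rad
φ₂ = arcsin(sin φ₁ cos δ + cos φ₁ sin δ cos θ)
   = arcsin(0.15048·0.54004 + 0.98861·0.84164·-0.35674) = -12.44819°
λ₂ = λ₁ + atan2(sin θ sin δ cos φ₁, cos δ − sin φ₁ sin φ₂) = -57.99461°

57.995°W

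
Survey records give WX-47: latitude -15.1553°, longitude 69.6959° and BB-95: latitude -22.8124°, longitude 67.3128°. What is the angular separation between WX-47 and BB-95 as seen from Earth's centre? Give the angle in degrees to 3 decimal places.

7.981°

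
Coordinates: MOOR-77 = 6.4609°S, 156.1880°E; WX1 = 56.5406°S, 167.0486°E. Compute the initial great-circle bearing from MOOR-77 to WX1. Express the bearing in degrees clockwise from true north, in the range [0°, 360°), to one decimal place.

172.3°

Δλ = 10.8606°
y = sin Δλ · cos φ₂ = 0.103885
x = cos φ₁ sin φ₂ − sin φ₁ cos φ₂ cos Δλ = -0.768049
θ = atan2(y, x) = 172.2970° → 172.2970° (mod 360°)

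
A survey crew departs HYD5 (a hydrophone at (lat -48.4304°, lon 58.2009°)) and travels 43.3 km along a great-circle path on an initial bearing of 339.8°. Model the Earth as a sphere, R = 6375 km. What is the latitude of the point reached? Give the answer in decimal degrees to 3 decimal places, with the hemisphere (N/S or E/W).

δ = d/R = 43.3/6375 = 0.006792 rad
φ₂ = arcsin(sin φ₁ cos δ + cos φ₁ sin δ cos θ)
   = arcsin(-0.74815·0.99998 + 0.66353·0.00679·0.93849) = -48.06500°
λ₂ = λ₁ + atan2(sin θ sin δ cos φ₁, cos δ − sin φ₁ sin φ₂) = 57.99982°

48.065°S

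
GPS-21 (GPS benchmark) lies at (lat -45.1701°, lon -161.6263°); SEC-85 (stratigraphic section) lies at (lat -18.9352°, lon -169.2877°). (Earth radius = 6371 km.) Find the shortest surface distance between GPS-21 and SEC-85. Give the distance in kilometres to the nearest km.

3002 km

Δφ = 26.2349°,  Δλ = -7.6614°
a = sin²(Δφ/2) + cos φ₁ cos φ₂ sin²(Δλ/2) = 0.054482
c = 2·arcsin(√a) = 0.471173 rad = 26.9962°
d = R·c = 6371 × 0.471173 = 3001.8 km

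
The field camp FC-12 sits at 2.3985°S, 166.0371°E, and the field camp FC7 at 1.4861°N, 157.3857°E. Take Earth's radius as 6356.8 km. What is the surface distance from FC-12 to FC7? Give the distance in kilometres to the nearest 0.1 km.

1052.0 km

Δφ = 3.8846°,  Δλ = -8.6514°
a = sin²(Δφ/2) + cos φ₁ cos φ₂ sin²(Δλ/2) = 0.006831
c = 2·arcsin(√a) = 0.165488 rad = 9.4817°
d = R·c = 6356.8 × 0.165488 = 1052.0 km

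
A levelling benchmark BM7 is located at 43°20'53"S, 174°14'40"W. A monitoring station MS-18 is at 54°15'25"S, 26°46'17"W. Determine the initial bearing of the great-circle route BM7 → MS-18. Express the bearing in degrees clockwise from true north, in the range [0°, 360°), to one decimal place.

161.3°

BM7: φ = -43.34806°, λ = -174.24444°
MS-18: φ = -54.25694°, λ = -26.77139°
Δλ = 147.4731°
y = sin Δλ · cos φ₂ = 0.314096
x = cos φ₁ sin φ₂ − sin φ₁ cos φ₂ cos Δλ = -0.928306
θ = atan2(y, x) = 161.3066° → 161.3066° (mod 360°)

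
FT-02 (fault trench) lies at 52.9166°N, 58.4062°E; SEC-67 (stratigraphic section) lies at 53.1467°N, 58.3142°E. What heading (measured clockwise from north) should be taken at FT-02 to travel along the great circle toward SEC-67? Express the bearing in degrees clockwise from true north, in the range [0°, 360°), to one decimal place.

346.5°

Δλ = -0.0920°
y = sin Δλ · cos φ₂ = -0.000963
x = cos φ₁ sin φ₂ − sin φ₁ cos φ₂ cos Δλ = 0.004017
θ = atan2(y, x) = -13.4831° → 346.5169° (mod 360°)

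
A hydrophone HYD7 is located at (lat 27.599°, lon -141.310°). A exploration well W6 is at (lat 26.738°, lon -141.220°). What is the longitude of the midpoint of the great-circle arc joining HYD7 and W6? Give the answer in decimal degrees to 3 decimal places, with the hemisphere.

Bx = cos φ₂ cos Δλ = 0.893072,  By = cos φ₂ sin Δλ = 0.001403
φₘ = atan2(sin φ₁ + sin φ₂, √((cos φ₁ + Bx)² + By²)) = 27.16851°
λₘ = λ₁ + atan2(By, cos φ₁ + Bx) = -141.26483°

141.265°W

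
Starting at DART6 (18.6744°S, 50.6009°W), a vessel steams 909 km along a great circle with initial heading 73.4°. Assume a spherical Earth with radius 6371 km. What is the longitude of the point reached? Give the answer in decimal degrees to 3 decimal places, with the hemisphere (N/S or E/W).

42.444°W

δ = d/R = 909/6371 = 0.142678 rad
φ₂ = arcsin(sin φ₁ cos δ + cos φ₁ sin δ cos θ)
   = arcsin(-0.32019·0.98984 + 0.94735·0.14219·0.28569) = -16.16782°
λ₂ = λ₁ + atan2(sin θ sin δ cos φ₁, cos δ − sin φ₁ sin φ₂) = -42.44430°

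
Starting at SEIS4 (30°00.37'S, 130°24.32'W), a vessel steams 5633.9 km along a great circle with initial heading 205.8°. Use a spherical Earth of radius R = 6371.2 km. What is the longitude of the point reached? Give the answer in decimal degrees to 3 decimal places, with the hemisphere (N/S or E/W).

170.392°E

SEIS4: φ = -30.00617°, λ = -130.40533°
δ = d/R = 5633.9/6371.2 = 0.884276 rad
φ₂ = arcsin(sin φ₁ cos δ + cos φ₁ sin δ cos θ)
   = arcsin(-0.50009·0.63385 + 0.86597·0.77346·-0.90032) = -66.92747°
λ₂ = λ₁ + atan2(sin θ sin δ cos φ₁, cos δ − sin φ₁ sin φ₂) = 170.39204°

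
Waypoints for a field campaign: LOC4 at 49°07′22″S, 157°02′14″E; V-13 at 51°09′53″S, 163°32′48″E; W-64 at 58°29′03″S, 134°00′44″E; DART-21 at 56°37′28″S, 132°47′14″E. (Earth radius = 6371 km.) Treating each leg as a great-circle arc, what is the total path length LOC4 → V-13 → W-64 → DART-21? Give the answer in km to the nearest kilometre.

2774 km

LOC4: φ = -49.12278°, λ = +157.03722°
V-13: φ = -51.16472°, λ = +163.54667°
W-64: φ = -58.48417°, λ = +134.01222°
DART-21: φ = -56.62444°, λ = +132.78722°
LOC4→V-13: c = 0.081025 rad, d = 516.21 km
V-13→W-64: c = 0.319931 rad, d = 2038.28 km
W-64→DART-21: c = 0.034424 rad, d = 219.32 km
Total = 516.21 + 2038.28 + 219.32 = 2773.80 km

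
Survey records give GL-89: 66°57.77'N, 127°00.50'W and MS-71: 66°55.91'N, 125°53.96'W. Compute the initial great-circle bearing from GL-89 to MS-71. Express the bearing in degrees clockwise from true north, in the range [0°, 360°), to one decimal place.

93.6°

GL-89: φ = +66.96283°, λ = -127.00833°
MS-71: φ = +66.93183°, λ = -125.89933°
Δλ = 1.1090°
y = sin Δλ · cos φ₂ = 0.007584
x = cos φ₁ sin φ₂ − sin φ₁ cos φ₂ cos Δλ = -0.000474
θ = atan2(y, x) = 93.5728° → 93.5728° (mod 360°)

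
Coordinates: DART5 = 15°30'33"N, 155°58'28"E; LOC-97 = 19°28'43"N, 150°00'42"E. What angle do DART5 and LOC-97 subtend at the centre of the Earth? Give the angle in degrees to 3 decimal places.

DART5: φ = +15.50917°, λ = +155.97444°
LOC-97: φ = +19.47861°, λ = +150.01167°
Δφ = 3.9694°,  Δλ = -5.9628°
a = sin²(Δφ/2) + cos φ₁ cos φ₂ sin²(Δλ/2) = 0.003657
c = 2·arcsin(√a) = 0.121019 rad = 6.9339°

6.934°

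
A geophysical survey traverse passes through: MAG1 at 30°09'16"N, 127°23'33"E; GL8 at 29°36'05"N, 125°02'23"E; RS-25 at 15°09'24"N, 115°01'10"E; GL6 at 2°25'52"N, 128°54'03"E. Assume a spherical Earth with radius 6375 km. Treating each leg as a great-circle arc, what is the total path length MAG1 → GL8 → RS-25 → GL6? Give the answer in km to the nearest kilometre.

4222 km

MAG1: φ = +30.15444°, λ = +127.39250°
GL8: φ = +29.60139°, λ = +125.03972°
RS-25: φ = +15.15667°, λ = +115.01944°
GL6: φ = +2.43111°, λ = +128.90083°
MAG1→GL8: c = 0.036890 rad, d = 235.18 km
GL8→RS-25: c = 0.299150 rad, d = 1907.08 km
RS-25→GL6: c = 0.326184 rad, d = 2079.42 km
Total = 235.18 + 1907.08 + 2079.42 = 4221.68 km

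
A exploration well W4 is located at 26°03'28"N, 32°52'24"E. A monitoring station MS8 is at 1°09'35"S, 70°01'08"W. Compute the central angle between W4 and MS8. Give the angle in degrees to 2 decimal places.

W4: φ = +26.05778°, λ = +32.87333°
MS8: φ = -1.15972°, λ = -70.01889°
Δφ = -27.2175°,  Δλ = -102.8922°
a = sin²(Δφ/2) + cos φ₁ cos φ₂ sin²(Δλ/2) = 0.604644
c = 2·arcsin(√a) = 1.781643 rad = 102.0806°

102.08°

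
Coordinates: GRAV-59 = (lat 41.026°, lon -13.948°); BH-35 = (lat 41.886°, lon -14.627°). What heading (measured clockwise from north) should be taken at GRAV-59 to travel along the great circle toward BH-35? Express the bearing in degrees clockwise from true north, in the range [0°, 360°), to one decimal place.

Δλ = -0.6790°
y = sin Δλ · cos φ₂ = -0.008822
x = cos φ₁ sin φ₂ − sin φ₁ cos φ₂ cos Δλ = 0.015044
θ = atan2(y, x) = -30.3898° → 329.6102° (mod 360°)

329.6°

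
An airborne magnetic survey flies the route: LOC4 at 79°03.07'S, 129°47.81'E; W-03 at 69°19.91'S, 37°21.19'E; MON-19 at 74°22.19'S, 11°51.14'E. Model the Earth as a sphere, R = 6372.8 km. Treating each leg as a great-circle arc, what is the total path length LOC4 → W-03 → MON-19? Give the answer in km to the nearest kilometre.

LOC4: φ = -79.05117°, λ = +129.79683°
W-03: φ = -69.33183°, λ = +37.35317°
MON-19: φ = -74.36983°, λ = +11.85233°
LOC4→W-03: c = 0.413424 rad, d = 2634.67 km
W-03→MON-19: c = 0.162213 rad, d = 1033.75 km
Total = 2634.67 + 1033.75 = 3668.42 km

3668 km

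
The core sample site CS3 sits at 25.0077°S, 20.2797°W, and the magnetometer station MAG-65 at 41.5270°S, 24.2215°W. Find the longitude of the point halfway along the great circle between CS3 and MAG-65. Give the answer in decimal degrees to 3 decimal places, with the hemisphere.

22.063°W

Bx = cos φ₂ cos Δλ = 0.746872,  By = cos φ₂ sin Δλ = -0.051464
φₘ = atan2(sin φ₁ + sin φ₂, √((cos φ₁ + Bx)² + By²)) = -33.28276°
λₘ = λ₁ + atan2(By, cos φ₁ + Bx) = -22.06282°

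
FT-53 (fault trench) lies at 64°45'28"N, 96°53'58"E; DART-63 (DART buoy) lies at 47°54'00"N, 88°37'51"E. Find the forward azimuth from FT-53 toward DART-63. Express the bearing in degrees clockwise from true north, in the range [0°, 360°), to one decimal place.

FT-53: φ = +64.75778°, λ = +96.89944°
DART-63: φ = +47.90000°, λ = +88.63083°
Δλ = -8.2686°
y = sin Δλ · cos φ₂ = -0.096417
x = cos φ₁ sin φ₂ − sin φ₁ cos φ₂ cos Δλ = -0.283693
θ = atan2(y, x) = -161.2290° → 198.7710° (mod 360°)

198.8°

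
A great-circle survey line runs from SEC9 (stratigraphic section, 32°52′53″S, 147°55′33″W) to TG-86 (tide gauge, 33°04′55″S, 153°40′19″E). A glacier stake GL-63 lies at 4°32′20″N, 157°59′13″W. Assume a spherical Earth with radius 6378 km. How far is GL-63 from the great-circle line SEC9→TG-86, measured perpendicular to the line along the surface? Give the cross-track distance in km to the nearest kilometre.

4298 km

SEC9: φ = -32.88139°, λ = -147.92583°
TG-86: φ = -33.08194°, λ = +153.67194°
GL-63: φ = +4.53889°, λ = -157.98694°
δ₁₃ = central angle SEC9→GL-63 = 0.674009 rad  (haversine)
θ₁₃ = bearing SEC9→GL-63 = 343.798°,  θ₁₂ = bearing SEC9→TG-86 = 252.864°
dₓₜ = R·arcsin(sin δ₁₃ · sin(θ₁₃ − θ₁₂)) = 6378·arcsin(0.62412·sin(90.934°)) = 4298.154 km
|dₓₜ| = 4298.154 km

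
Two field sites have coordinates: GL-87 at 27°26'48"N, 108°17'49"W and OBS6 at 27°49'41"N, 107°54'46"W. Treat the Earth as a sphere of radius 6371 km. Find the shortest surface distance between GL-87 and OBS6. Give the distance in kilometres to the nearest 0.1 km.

GL-87: φ = +27.44667°, λ = -108.29694°
OBS6: φ = +27.82806°, λ = -107.91278°
Δφ = 0.3814°,  Δλ = 0.3842°
a = sin²(Δφ/2) + cos φ₁ cos φ₂ sin²(Δλ/2) = 0.000020
c = 2·arcsin(√a) = 0.008921 rad = 0.5112°
d = R·c = 6371 × 0.008921 = 56.8 km

56.8 km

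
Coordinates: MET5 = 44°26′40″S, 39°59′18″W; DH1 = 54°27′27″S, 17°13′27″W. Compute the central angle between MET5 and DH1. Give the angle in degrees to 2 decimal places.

17.74°

MET5: φ = -44.44444°, λ = -39.98833°
DH1: φ = -54.45750°, λ = -17.22417°
Δφ = -10.0131°,  Δλ = 22.7642°
a = sin²(Δφ/2) + cos φ₁ cos φ₂ sin²(Δλ/2) = 0.023780
c = 2·arcsin(√a) = 0.309648 rad = 17.7415°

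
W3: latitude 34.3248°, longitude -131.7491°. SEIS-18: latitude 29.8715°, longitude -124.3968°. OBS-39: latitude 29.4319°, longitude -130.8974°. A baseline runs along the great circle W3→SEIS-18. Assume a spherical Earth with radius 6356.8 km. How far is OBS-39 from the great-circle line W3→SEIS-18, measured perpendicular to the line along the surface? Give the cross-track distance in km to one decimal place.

406.3 km

δ₁₃ = central angle W3→OBS-39 = 0.086324 rad  (haversine)
θ₁₃ = bearing W3→OBS-39 = 171.364°,  θ₁₂ = bearing W3→SEIS-18 = 123.564°
dₓₜ = R·arcsin(sin δ₁₃ · sin(θ₁₃ − θ₁₂)) = 6356.8·arcsin(0.08622·sin(47.800°)) = 406.285 km
|dₓₜ| = 406.285 km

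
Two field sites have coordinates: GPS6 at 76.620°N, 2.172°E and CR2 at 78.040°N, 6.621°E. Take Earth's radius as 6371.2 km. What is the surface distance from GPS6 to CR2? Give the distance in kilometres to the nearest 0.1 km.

Δφ = 1.4200°,  Δλ = 4.4490°
a = sin²(Δφ/2) + cos φ₁ cos φ₂ sin²(Δλ/2) = 0.000226
c = 2·arcsin(√a) = 0.030054 rad = 1.7220°
d = R·c = 6371.2 × 0.030054 = 191.5 km

191.5 km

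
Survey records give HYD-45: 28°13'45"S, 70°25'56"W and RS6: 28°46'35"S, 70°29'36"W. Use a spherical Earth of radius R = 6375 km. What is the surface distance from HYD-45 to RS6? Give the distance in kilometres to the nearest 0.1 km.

HYD-45: φ = -28.22917°, λ = -70.43222°
RS6: φ = -28.77639°, λ = -70.49333°
Δφ = -0.5472°,  Δλ = -0.0611°
a = sin²(Δφ/2) + cos φ₁ cos φ₂ sin²(Δλ/2) = 0.000023
c = 2·arcsin(√a) = 0.009597 rad = 0.5499°
d = R·c = 6375 × 0.009597 = 61.2 km

61.2 km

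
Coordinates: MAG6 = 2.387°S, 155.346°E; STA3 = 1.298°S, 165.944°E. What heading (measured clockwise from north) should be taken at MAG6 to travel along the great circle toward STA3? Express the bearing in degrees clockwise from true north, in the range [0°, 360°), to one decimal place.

84.3°

Δλ = 10.5980°
y = sin Δλ · cos φ₂ = 0.183870
x = cos φ₁ sin φ₂ − sin φ₁ cos φ₂ cos Δλ = 0.018295
θ = atan2(y, x) = 84.3177° → 84.3177° (mod 360°)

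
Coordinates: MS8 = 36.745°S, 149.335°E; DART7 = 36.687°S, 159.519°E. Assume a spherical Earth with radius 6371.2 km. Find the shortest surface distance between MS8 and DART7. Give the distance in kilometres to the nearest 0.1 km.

907.4 km

Δφ = 0.0580°,  Δλ = 10.1840°
a = sin²(Δφ/2) + cos φ₁ cos φ₂ sin²(Δλ/2) = 0.005062
c = 2·arcsin(√a) = 0.142418 rad = 8.1599°
d = R·c = 6371.2 × 0.142418 = 907.4 km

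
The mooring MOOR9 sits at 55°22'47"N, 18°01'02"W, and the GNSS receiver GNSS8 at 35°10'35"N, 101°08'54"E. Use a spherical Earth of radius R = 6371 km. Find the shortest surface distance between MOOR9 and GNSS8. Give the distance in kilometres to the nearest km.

MOOR9: φ = +55.37972°, λ = -18.01722°
GNSS8: φ = +35.17639°, λ = +101.14833°
Δφ = -20.2033°,  Δλ = 119.1656°
a = sin²(Δφ/2) + cos φ₁ cos φ₂ sin²(Δλ/2) = 0.376110
c = 2·arcsin(√a) = 1.320409 rad = 75.6539°
d = R·c = 6371 × 1.320409 = 8412.3 km

8412 km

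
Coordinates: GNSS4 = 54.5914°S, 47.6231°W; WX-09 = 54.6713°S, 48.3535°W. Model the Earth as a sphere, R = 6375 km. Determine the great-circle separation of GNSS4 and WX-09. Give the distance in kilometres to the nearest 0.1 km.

47.9 km

Δφ = -0.0799°,  Δλ = -0.7304°
a = sin²(Δφ/2) + cos φ₁ cos φ₂ sin²(Δλ/2) = 0.000014
c = 2·arcsin(√a) = 0.007510 rad = 0.4303°
d = R·c = 6375 × 0.007510 = 47.9 km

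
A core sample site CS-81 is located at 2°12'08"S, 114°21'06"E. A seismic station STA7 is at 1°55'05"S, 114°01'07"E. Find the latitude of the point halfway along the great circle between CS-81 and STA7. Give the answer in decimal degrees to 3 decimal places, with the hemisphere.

2.060°S

CS-81: φ = -2.20222°, λ = +114.35167°
STA7: φ = -1.91806°, λ = +114.01861°
Bx = cos φ₂ cos Δλ = 0.999423,  By = cos φ₂ sin Δλ = -0.005810
φₘ = atan2(sin φ₁ + sin φ₂, √((cos φ₁ + Bx)² + By²)) = -2.06015°
λₘ = λ₁ + atan2(By, cos φ₁ + Bx) = 114.18512°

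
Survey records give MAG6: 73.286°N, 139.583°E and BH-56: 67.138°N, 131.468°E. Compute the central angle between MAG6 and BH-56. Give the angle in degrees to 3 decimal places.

Δφ = -6.1480°,  Δλ = -8.1150°
a = sin²(Δφ/2) + cos φ₁ cos φ₂ sin²(Δλ/2) = 0.003435
c = 2·arcsin(√a) = 0.117287 rad = 6.7201°

6.720°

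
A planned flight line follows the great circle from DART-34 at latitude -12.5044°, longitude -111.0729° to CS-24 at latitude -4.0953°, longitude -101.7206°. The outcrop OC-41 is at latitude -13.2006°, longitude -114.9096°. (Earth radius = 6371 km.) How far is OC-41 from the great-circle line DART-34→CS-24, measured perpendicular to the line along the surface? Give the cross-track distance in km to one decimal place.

214.8 km

δ₁₃ = central angle DART-34→OC-41 = 0.066405 rad  (haversine)
θ₁₃ = bearing DART-34→OC-41 = 259.034°,  θ₁₂ = bearing DART-34→CS-24 = 48.507°
dₓₜ = R·arcsin(sin δ₁₃ · sin(θ₁₃ − θ₁₂)) = 6371·arcsin(0.06636·sin(210.527°)) = -214.777 km
|dₓₜ| = 214.777 km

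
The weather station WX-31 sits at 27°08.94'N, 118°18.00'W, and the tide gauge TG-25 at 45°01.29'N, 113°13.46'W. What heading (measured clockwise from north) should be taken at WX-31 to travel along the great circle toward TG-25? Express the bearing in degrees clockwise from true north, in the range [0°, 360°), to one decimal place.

WX-31: φ = +27.14900°, λ = -118.30000°
TG-25: φ = +45.02150°, λ = -113.22433°
Δλ = 5.0757°
y = sin Δλ · cos φ₂ = 0.062535
x = cos φ₁ sin φ₂ − sin φ₁ cos φ₂ cos Δλ = 0.308165
θ = atan2(y, x) = 11.4711° → 11.4711° (mod 360°)

11.5°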